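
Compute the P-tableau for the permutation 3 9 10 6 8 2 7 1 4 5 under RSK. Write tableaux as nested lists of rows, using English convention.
Insert 3: appended to row 1. P = [[3]].
Insert 9: appended to row 1. P = [[3, 9]].
Insert 10: appended to row 1. P = [[3, 9, 10]].
Insert 6: 6 bumps 9 from row 1; 9 starts row 2. P = [[3, 6, 10], [9]].
Insert 8: 8 bumps 10 from row 1; 10 appends to row 2. P = [[3, 6, 8], [9, 10]].
Insert 2: 2 bumps 3 from row 1; 3 bumps 9 from row 2; 9 starts row 3. P = [[2, 6, 8], [3, 10], [9]].
Insert 7: 7 bumps 8 from row 1; 8 bumps 10 from row 2; 10 appends to row 3. P = [[2, 6, 7], [3, 8], [9, 10]].
Insert 1: 1 bumps 2 from row 1; 2 bumps 3 from row 2; 3 bumps 9 from row 3; 9 starts row 4. P = [[1, 6, 7], [2, 8], [3, 10], [9]].
Insert 4: 4 bumps 6 from row 1; 6 bumps 8 from row 2; 8 bumps 10 from row 3; 10 appends to row 4. P = [[1, 4, 7], [2, 6], [3, 8], [9, 10]].
Insert 5: 5 bumps 7 from row 1; 7 appends to row 2. P = [[1, 4, 5], [2, 6, 7], [3, 8], [9, 10]].

So P = [[1, 4, 5], [2, 6, 7], [3, 8], [9, 10]].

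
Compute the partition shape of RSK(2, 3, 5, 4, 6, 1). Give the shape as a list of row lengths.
[4, 1, 1]

Row-insert each entry into an empty tableau.

After inserting 2: P = [[2]].
After inserting 3: P = [[2, 3]].
After inserting 5: P = [[2, 3, 5]].
After inserting 4: P = [[2, 3, 4], [5]].
After inserting 6: P = [[2, 3, 4, 6], [5]].
After inserting 1: P = [[1, 3, 4, 6], [2], [5]].

The final insertion tableau P = [[1, 3, 4, 6], [2], [5]] has shape [4, 1, 1].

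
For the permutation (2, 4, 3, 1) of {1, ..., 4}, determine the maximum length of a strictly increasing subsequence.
2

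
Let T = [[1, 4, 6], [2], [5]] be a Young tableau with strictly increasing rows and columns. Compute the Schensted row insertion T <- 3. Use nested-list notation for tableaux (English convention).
In row 1, 3 replaces 4 (the leftmost entry greater than 3); 4 is bumped to row 2. 4 is appended to row 2. The new tableau is [[1, 3, 6], [2, 4], [5]].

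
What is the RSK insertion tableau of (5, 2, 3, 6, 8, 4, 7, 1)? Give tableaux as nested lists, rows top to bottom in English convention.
Insert 5: appended to row 1. P = [[5]].
Insert 2: 2 bumps 5 from row 1; 5 starts row 2. P = [[2], [5]].
Insert 3: appended to row 1. P = [[2, 3], [5]].
Insert 6: appended to row 1. P = [[2, 3, 6], [5]].
Insert 8: appended to row 1. P = [[2, 3, 6, 8], [5]].
Insert 4: 4 bumps 6 from row 1; 6 appends to row 2. P = [[2, 3, 4, 8], [5, 6]].
Insert 7: 7 bumps 8 from row 1; 8 appends to row 2. P = [[2, 3, 4, 7], [5, 6, 8]].
Insert 1: 1 bumps 2 from row 1; 2 bumps 5 from row 2; 5 starts row 3. P = [[1, 3, 4, 7], [2, 6, 8], [5]].

So P = [[1, 3, 4, 7], [2, 6, 8], [5]].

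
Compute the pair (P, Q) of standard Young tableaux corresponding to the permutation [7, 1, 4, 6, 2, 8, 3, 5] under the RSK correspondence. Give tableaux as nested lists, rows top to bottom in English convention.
P = [[1, 2, 3, 5], [4, 6, 8], [7]], Q = [[1, 3, 4, 6], [2, 7, 8], [5]]

Insert each entry of the permutation into P by Schensted row insertion, recording in Q the position of each new cell.

Insert 7: appended to row 1. P = [[7]], Q = [[1]].
Insert 1: 1 bumps 7 from row 1; 7 starts row 2. P = [[1], [7]], Q = [[1], [2]].
Insert 4: appended to row 1. P = [[1, 4], [7]], Q = [[1, 3], [2]].
Insert 6: appended to row 1. P = [[1, 4, 6], [7]], Q = [[1, 3, 4], [2]].
Insert 2: 2 bumps 4 from row 1; 4 bumps 7 from row 2; 7 starts row 3. P = [[1, 2, 6], [4], [7]], Q = [[1, 3, 4], [2], [5]].
Insert 8: appended to row 1. P = [[1, 2, 6, 8], [4], [7]], Q = [[1, 3, 4, 6], [2], [5]].
Insert 3: 3 bumps 6 from row 1; 6 appends to row 2. P = [[1, 2, 3, 8], [4, 6], [7]], Q = [[1, 3, 4, 6], [2, 7], [5]].
Insert 5: 5 bumps 8 from row 1; 8 appends to row 2. P = [[1, 2, 3, 5], [4, 6, 8], [7]], Q = [[1, 3, 4, 6], [2, 7, 8], [5]].

So P = [[1, 2, 3, 5], [4, 6, 8], [7]], Q = [[1, 3, 4, 6], [2, 7, 8], [5]].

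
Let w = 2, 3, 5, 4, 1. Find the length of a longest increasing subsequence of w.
3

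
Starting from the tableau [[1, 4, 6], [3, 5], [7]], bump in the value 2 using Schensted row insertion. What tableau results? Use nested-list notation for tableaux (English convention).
[[1, 2, 6], [3, 4], [5], [7]]

In row 1, 2 replaces 4 (the leftmost entry greater than 2); 4 is bumped to row 2. In row 2, 4 replaces 5 (the leftmost entry greater than 4); 5 is bumped to row 3. In row 3, 5 replaces 7 (the leftmost entry greater than 5); 7 is bumped to row 4. 7 starts a new row 4. The new tableau is [[1, 2, 6], [3, 4], [5], [7]].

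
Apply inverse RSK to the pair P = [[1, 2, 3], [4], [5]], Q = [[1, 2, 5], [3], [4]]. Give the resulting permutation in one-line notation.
Reverse the RSK construction: for i from n down to 1, find the cell of Q containing i, remove the entry at that cell from P, and reverse-bump it up through P; the value ejected from row 1 is w(i).

Step i=5: Q has 5 at row 1, column 3; remove that cell from P, ejecting 3. So w(5) = 3. P is now [[1, 2], [4], [5]].
Step i=4: Q has 4 at row 3, column 1; remove 5 from row 3 of P and reverse-bump: 5 enters row 2 and ejects 4; 4 enters row 1 and ejects 2. So w(4) = 2. P is now [[1, 4], [5]].
Step i=3: Q has 3 at row 2, column 1; remove 5 from row 2 of P and reverse-bump: 5 enters row 1 and ejects 4. So w(3) = 4. P is now [[1, 5]].
Step i=2: Q has 2 at row 1, column 2; remove that cell from P, ejecting 5. So w(2) = 5. P is now [[1]].
Step i=1: Q has 1 at row 1, column 1; remove that cell from P, ejecting 1. So w(1) = 1. P is now [].

So w = 1 5 4 2 3.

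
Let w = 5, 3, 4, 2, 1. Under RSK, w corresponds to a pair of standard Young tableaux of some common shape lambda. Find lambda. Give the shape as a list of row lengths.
Row-insert each entry into an empty tableau.

After inserting 5: P = [[5]].
After inserting 3: P = [[3], [5]].
After inserting 4: P = [[3, 4], [5]].
After inserting 2: P = [[2, 4], [3], [5]].
After inserting 1: P = [[1, 4], [2], [3], [5]].

The final insertion tableau P = [[1, 4], [2], [3], [5]] has shape [2, 1, 1, 1].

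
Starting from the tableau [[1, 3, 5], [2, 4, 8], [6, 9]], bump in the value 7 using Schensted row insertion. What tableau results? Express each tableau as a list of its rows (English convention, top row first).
[[1, 3, 5, 7], [2, 4, 8], [6, 9]]

7 is larger than every entry of row 1, so it is appended to row 1. The new tableau is [[1, 3, 5, 7], [2, 4, 8], [6, 9]].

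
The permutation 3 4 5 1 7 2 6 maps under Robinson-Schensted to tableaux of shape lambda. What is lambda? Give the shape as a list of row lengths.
Row-insert each entry into an empty tableau.

After inserting 3: P = [[3]].
After inserting 4: P = [[3, 4]].
After inserting 5: P = [[3, 4, 5]].
After inserting 1: P = [[1, 4, 5], [3]].
After inserting 7: P = [[1, 4, 5, 7], [3]].
After inserting 2: P = [[1, 2, 5, 7], [3, 4]].
After inserting 6: P = [[1, 2, 5, 6], [3, 4, 7]].

The final insertion tableau P = [[1, 2, 5, 6], [3, 4, 7]] has shape [4, 3].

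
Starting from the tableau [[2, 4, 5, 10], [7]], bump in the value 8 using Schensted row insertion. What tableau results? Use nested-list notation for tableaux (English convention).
[[2, 4, 5, 8], [7, 10]]

In row 1, 8 replaces 10 (the leftmost entry greater than 8); 10 is bumped to row 2. 10 is appended to row 2. The new tableau is [[2, 4, 5, 8], [7, 10]].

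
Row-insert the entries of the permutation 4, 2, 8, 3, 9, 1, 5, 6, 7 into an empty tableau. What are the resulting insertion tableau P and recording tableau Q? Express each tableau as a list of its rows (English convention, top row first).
Insert each entry of the permutation into P by Schensted row insertion, recording in Q the position of each new cell.

Insert 4: appended to row 1. P = [[4]].
Insert 2: 2 bumps 4 from row 1; 4 starts row 2. P = [[2], [4]].
Insert 8: appended to row 1. P = [[2, 8], [4]].
Insert 3: 3 bumps 8 from row 1; 8 appends to row 2. P = [[2, 3], [4, 8]].
Insert 9: appended to row 1. P = [[2, 3, 9], [4, 8]].
Insert 1: 1 bumps 2 from row 1; 2 bumps 4 from row 2; 4 starts row 3. P = [[1, 3, 9], [2, 8], [4]].
Insert 5: 5 bumps 9 from row 1; 9 appends to row 2. P = [[1, 3, 5], [2, 8, 9], [4]].
Insert 6: appended to row 1. P = [[1, 3, 5, 6], [2, 8, 9], [4]].
Insert 7: appended to row 1. P = [[1, 3, 5, 6, 7], [2, 8, 9], [4]].

So P = [[1, 3, 5, 6, 7], [2, 8, 9], [4]], Q = [[1, 3, 5, 8, 9], [2, 4, 7], [6]].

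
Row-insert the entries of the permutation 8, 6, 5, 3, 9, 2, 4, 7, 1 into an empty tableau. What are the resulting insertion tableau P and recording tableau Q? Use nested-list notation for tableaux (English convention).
P = [[1, 4, 7], [2, 9], [3], [5], [6], [8]], Q = [[1, 5, 8], [2, 7], [3], [4], [6], [9]]

Insert each entry of the permutation into P by Schensted row insertion, recording in Q the position of each new cell.

After inserting 8: P = [[8]].
After inserting 6: P = [[6], [8]].
After inserting 5: P = [[5], [6], [8]].
After inserting 3: P = [[3], [5], [6], [8]].
After inserting 9: P = [[3, 9], [5], [6], [8]].
After inserting 2: P = [[2, 9], [3], [5], [6], [8]].
After inserting 4: P = [[2, 4], [3, 9], [5], [6], [8]].
After inserting 7: P = [[2, 4, 7], [3, 9], [5], [6], [8]].
After inserting 1: P = [[1, 4, 7], [2, 9], [3], [5], [6], [8]].

So P = [[1, 4, 7], [2, 9], [3], [5], [6], [8]], Q = [[1, 5, 8], [2, 7], [3], [4], [6], [9]].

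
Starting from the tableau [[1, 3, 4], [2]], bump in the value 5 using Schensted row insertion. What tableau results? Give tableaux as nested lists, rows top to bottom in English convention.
5 is larger than every entry of row 1, so it is appended to row 1. The new tableau is [[1, 3, 4, 5], [2]].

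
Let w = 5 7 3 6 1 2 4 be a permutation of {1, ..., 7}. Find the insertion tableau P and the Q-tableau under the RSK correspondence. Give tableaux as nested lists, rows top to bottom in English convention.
Insert each entry of the permutation into P by Schensted row insertion, recording in Q the position of each new cell.

Insert 5: appended to row 1. P = [[5]], Q = [[1]].
Insert 7: appended to row 1. P = [[5, 7]], Q = [[1, 2]].
Insert 3: 3 bumps 5 from row 1; 5 starts row 2. P = [[3, 7], [5]], Q = [[1, 2], [3]].
Insert 6: 6 bumps 7 from row 1; 7 appends to row 2. P = [[3, 6], [5, 7]], Q = [[1, 2], [3, 4]].
Insert 1: 1 bumps 3 from row 1; 3 bumps 5 from row 2; 5 starts row 3. P = [[1, 6], [3, 7], [5]], Q = [[1, 2], [3, 4], [5]].
Insert 2: 2 bumps 6 from row 1; 6 bumps 7 from row 2; 7 appends to row 3. P = [[1, 2], [3, 6], [5, 7]], Q = [[1, 2], [3, 4], [5, 6]].
Insert 4: appended to row 1. P = [[1, 2, 4], [3, 6], [5, 7]], Q = [[1, 2, 7], [3, 4], [5, 6]].

So P = [[1, 2, 4], [3, 6], [5, 7]], Q = [[1, 2, 7], [3, 4], [5, 6]].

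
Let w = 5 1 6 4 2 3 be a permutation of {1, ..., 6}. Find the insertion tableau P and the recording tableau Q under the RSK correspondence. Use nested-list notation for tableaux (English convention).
Insert each entry of the permutation into P by Schensted row insertion, recording in Q the position of each new cell.

Insert 5: appended to row 1. P = [[5]].
Insert 1: 1 bumps 5 from row 1; 5 starts row 2. P = [[1], [5]].
Insert 6: appended to row 1. P = [[1, 6], [5]].
Insert 4: 4 bumps 6 from row 1; 6 appends to row 2. P = [[1, 4], [5, 6]].
Insert 2: 2 bumps 4 from row 1; 4 bumps 5 from row 2; 5 starts row 3. P = [[1, 2], [4, 6], [5]].
Insert 3: appended to row 1. P = [[1, 2, 3], [4, 6], [5]].

So P = [[1, 2, 3], [4, 6], [5]], Q = [[1, 3, 6], [2, 4], [5]].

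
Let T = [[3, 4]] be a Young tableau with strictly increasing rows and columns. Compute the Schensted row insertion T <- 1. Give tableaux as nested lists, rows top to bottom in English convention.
In row 1, 1 replaces 3 (the leftmost entry greater than 1); 3 is bumped to row 2. 3 starts a new row 2. The new tableau is [[1, 4], [3]].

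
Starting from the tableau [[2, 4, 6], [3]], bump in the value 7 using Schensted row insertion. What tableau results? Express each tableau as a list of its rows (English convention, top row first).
[[2, 4, 6, 7], [3]]

7 is larger than every entry of row 1, so it is appended to row 1. The new tableau is [[2, 4, 6, 7], [3]].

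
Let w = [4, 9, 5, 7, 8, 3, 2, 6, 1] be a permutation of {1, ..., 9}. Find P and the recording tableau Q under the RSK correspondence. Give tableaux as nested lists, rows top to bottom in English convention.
Insert each entry of the permutation into P by Schensted row insertion, recording in Q the position of each new cell.

Insert 4: appended to row 1. P = [[4]].
Insert 9: appended to row 1. P = [[4, 9]].
Insert 5: 5 bumps 9 from row 1; 9 starts row 2. P = [[4, 5], [9]].
Insert 7: appended to row 1. P = [[4, 5, 7], [9]].
Insert 8: appended to row 1. P = [[4, 5, 7, 8], [9]].
Insert 3: 3 bumps 4 from row 1; 4 bumps 9 from row 2; 9 starts row 3. P = [[3, 5, 7, 8], [4], [9]].
Insert 2: 2 bumps 3 from row 1; 3 bumps 4 from row 2; 4 bumps 9 from row 3; 9 starts row 4. P = [[2, 5, 7, 8], [3], [4], [9]].
Insert 6: 6 bumps 7 from row 1; 7 appends to row 2. P = [[2, 5, 6, 8], [3, 7], [4], [9]].
Insert 1: 1 bumps 2 from row 1; 2 bumps 3 from row 2; 3 bumps 4 from row 3; 4 bumps 9 from row 4; 9 starts row 5. P = [[1, 5, 6, 8], [2, 7], [3], [4], [9]].

So P = [[1, 5, 6, 8], [2, 7], [3], [4], [9]], Q = [[1, 2, 4, 5], [3, 8], [6], [7], [9]].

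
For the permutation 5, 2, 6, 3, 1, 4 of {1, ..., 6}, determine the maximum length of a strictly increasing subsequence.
3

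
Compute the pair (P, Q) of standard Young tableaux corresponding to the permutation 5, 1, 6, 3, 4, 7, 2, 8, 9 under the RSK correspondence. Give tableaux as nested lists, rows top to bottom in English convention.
P = [[1, 2, 4, 7, 8, 9], [3, 6], [5]], Q = [[1, 3, 5, 6, 8, 9], [2, 4], [7]]

Insert each entry of the permutation into P by Schensted row insertion, recording in Q the position of each new cell.

Insert 5: appended to row 1. P = [[5]].
Insert 1: 1 bumps 5 from row 1; 5 starts row 2. P = [[1], [5]].
Insert 6: appended to row 1. P = [[1, 6], [5]].
Insert 3: 3 bumps 6 from row 1; 6 appends to row 2. P = [[1, 3], [5, 6]].
Insert 4: appended to row 1. P = [[1, 3, 4], [5, 6]].
Insert 7: appended to row 1. P = [[1, 3, 4, 7], [5, 6]].
Insert 2: 2 bumps 3 from row 1; 3 bumps 5 from row 2; 5 starts row 3. P = [[1, 2, 4, 7], [3, 6], [5]].
Insert 8: appended to row 1. P = [[1, 2, 4, 7, 8], [3, 6], [5]].
Insert 9: appended to row 1. P = [[1, 2, 4, 7, 8, 9], [3, 6], [5]].

So P = [[1, 2, 4, 7, 8, 9], [3, 6], [5]], Q = [[1, 3, 5, 6, 8, 9], [2, 4], [7]].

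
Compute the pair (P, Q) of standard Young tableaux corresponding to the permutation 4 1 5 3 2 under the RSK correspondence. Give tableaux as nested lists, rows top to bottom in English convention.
P = [[1, 2], [3, 5], [4]], Q = [[1, 3], [2, 4], [5]]

Insert each entry of the permutation into P by Schensted row insertion, recording in Q the position of each new cell.

After inserting 4: P = [[4]].
After inserting 1: P = [[1], [4]].
After inserting 5: P = [[1, 5], [4]].
After inserting 3: P = [[1, 3], [4, 5]].
After inserting 2: P = [[1, 2], [3, 5], [4]].

So P = [[1, 2], [3, 5], [4]], Q = [[1, 3], [2, 4], [5]].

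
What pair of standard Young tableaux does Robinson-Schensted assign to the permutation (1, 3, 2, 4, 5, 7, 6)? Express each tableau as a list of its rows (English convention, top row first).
Insert each entry of the permutation into P by Schensted row insertion, recording in Q the position of each new cell.

Insert 1: appended to row 1. P = [[1]].
Insert 3: appended to row 1. P = [[1, 3]].
Insert 2: 2 bumps 3 from row 1; 3 starts row 2. P = [[1, 2], [3]].
Insert 4: appended to row 1. P = [[1, 2, 4], [3]].
Insert 5: appended to row 1. P = [[1, 2, 4, 5], [3]].
Insert 7: appended to row 1. P = [[1, 2, 4, 5, 7], [3]].
Insert 6: 6 bumps 7 from row 1; 7 appends to row 2. P = [[1, 2, 4, 5, 6], [3, 7]].

So P = [[1, 2, 4, 5, 6], [3, 7]], Q = [[1, 2, 4, 5, 6], [3, 7]].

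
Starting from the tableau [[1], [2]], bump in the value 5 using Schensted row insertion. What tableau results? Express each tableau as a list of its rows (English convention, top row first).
[[1, 5], [2]]

5 is larger than every entry of row 1, so it is appended to row 1. The new tableau is [[1, 5], [2]].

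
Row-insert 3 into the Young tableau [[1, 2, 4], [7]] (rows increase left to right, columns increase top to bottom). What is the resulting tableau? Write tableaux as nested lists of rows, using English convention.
In row 1, 3 replaces 4 (the leftmost entry greater than 3); 4 is bumped to row 2. In row 2, 4 replaces 7 (the leftmost entry greater than 4); 7 is bumped to row 3. 7 starts a new row 3. The new tableau is [[1, 2, 3], [4], [7]].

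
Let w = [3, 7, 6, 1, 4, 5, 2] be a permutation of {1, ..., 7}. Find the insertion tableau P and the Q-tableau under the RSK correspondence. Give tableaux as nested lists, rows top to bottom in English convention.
P = [[1, 2, 5], [3, 4], [6], [7]], Q = [[1, 2, 6], [3, 5], [4], [7]]

Insert each entry of the permutation into P by Schensted row insertion, recording in Q the position of each new cell.

Insert 3: appended to row 1. P = [[3]], Q = [[1]].
Insert 7: appended to row 1. P = [[3, 7]], Q = [[1, 2]].
Insert 6: 6 bumps 7 from row 1; 7 starts row 2. P = [[3, 6], [7]], Q = [[1, 2], [3]].
Insert 1: 1 bumps 3 from row 1; 3 bumps 7 from row 2; 7 starts row 3. P = [[1, 6], [3], [7]], Q = [[1, 2], [3], [4]].
Insert 4: 4 bumps 6 from row 1; 6 appends to row 2. P = [[1, 4], [3, 6], [7]], Q = [[1, 2], [3, 5], [4]].
Insert 5: appended to row 1. P = [[1, 4, 5], [3, 6], [7]], Q = [[1, 2, 6], [3, 5], [4]].
Insert 2: 2 bumps 4 from row 1; 4 bumps 6 from row 2; 6 bumps 7 from row 3; 7 starts row 4. P = [[1, 2, 5], [3, 4], [6], [7]], Q = [[1, 2, 6], [3, 5], [4], [7]].

So P = [[1, 2, 5], [3, 4], [6], [7]], Q = [[1, 2, 6], [3, 5], [4], [7]].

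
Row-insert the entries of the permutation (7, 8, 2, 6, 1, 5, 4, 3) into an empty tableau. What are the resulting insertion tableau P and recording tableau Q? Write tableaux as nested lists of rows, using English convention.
Insert each entry of the permutation into P by Schensted row insertion, recording in Q the position of each new cell.

Insert 7: appended to row 1. P = [[7]], Q = [[1]].
Insert 8: appended to row 1. P = [[7, 8]], Q = [[1, 2]].
Insert 2: 2 bumps 7 from row 1; 7 starts row 2. P = [[2, 8], [7]], Q = [[1, 2], [3]].
Insert 6: 6 bumps 8 from row 1; 8 appends to row 2. P = [[2, 6], [7, 8]], Q = [[1, 2], [3, 4]].
Insert 1: 1 bumps 2 from row 1; 2 bumps 7 from row 2; 7 starts row 3. P = [[1, 6], [2, 8], [7]], Q = [[1, 2], [3, 4], [5]].
Insert 5: 5 bumps 6 from row 1; 6 bumps 8 from row 2; 8 appends to row 3. P = [[1, 5], [2, 6], [7, 8]], Q = [[1, 2], [3, 4], [5, 6]].
Insert 4: 4 bumps 5 from row 1; 5 bumps 6 from row 2; 6 bumps 7 from row 3; 7 starts row 4. P = [[1, 4], [2, 5], [6, 8], [7]], Q = [[1, 2], [3, 4], [5, 6], [7]].
Insert 3: 3 bumps 4 from row 1; 4 bumps 5 from row 2; 5 bumps 6 from row 3; 6 bumps 7 from row 4; 7 starts row 5. P = [[1, 3], [2, 4], [5, 8], [6], [7]], Q = [[1, 2], [3, 4], [5, 6], [7], [8]].

So P = [[1, 3], [2, 4], [5, 8], [6], [7]], Q = [[1, 2], [3, 4], [5, 6], [7], [8]].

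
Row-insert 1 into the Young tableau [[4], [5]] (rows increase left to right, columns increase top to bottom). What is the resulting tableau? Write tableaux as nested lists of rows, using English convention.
[[1], [4], [5]]

In row 1, 1 replaces 4 (the leftmost entry greater than 1); 4 is bumped to row 2. In row 2, 4 replaces 5 (the leftmost entry greater than 4); 5 is bumped to row 3. 5 starts a new row 3. The new tableau is [[1], [4], [5]].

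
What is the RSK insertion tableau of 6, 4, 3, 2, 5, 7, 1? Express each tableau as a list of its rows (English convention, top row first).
P = [[1, 5, 7], [2], [3], [4], [6]]

After inserting 6: P = [[6]].
After inserting 4: P = [[4], [6]].
After inserting 3: P = [[3], [4], [6]].
After inserting 2: P = [[2], [3], [4], [6]].
After inserting 5: P = [[2, 5], [3], [4], [6]].
After inserting 7: P = [[2, 5, 7], [3], [4], [6]].
After inserting 1: P = [[1, 5, 7], [2], [3], [4], [6]].

So P = [[1, 5, 7], [2], [3], [4], [6]].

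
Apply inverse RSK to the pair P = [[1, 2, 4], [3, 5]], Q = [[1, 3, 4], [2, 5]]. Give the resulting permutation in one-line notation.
3 1 2 5 4

Reverse the RSK construction: for i from n down to 1, find the cell of Q containing i, remove the entry at that cell from P, and reverse-bump it up through P; the value ejected from row 1 is w(i).

Step i=5: Q has 5 at row 2, column 2; remove 5 from row 2 of P and reverse-bump: 5 enters row 1 and ejects 4. So w(5) = 4. P is now [[1, 2, 5], [3]].
Step i=4: Q has 4 at row 1, column 3; remove that cell from P, ejecting 5. So w(4) = 5. P is now [[1, 2], [3]].
Step i=3: Q has 3 at row 1, column 2; remove that cell from P, ejecting 2. So w(3) = 2. P is now [[1], [3]].
Step i=2: Q has 2 at row 2, column 1; remove 3 from row 2 of P and reverse-bump: 3 enters row 1 and ejects 1. So w(2) = 1. P is now [[3]].
Step i=1: Q has 1 at row 1, column 1; remove that cell from P, ejecting 3. So w(1) = 3. P is now [].

So w = 3 1 2 5 4.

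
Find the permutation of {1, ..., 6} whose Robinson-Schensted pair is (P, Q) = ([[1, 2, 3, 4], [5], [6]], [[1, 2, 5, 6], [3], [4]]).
Reverse the RSK construction: for i from n down to 1, find the cell of Q containing i, remove the entry at that cell from P, and reverse-bump it up through P; the value ejected from row 1 is w(i).

Step i=6: Q has 6 at row 1, column 4; remove that cell from P, ejecting 4. So w(6) = 4. P is now [[1, 2, 3], [5], [6]].
Step i=5: Q has 5 at row 1, column 3; remove that cell from P, ejecting 3. So w(5) = 3. P is now [[1, 2], [5], [6]].
Step i=4: Q has 4 at row 3, column 1; remove 6 from row 3 of P and reverse-bump: 6 enters row 2 and ejects 5; 5 enters row 1 and ejects 2. So w(4) = 2. P is now [[1, 5], [6]].
Step i=3: Q has 3 at row 2, column 1; remove 6 from row 2 of P and reverse-bump: 6 enters row 1 and ejects 5. So w(3) = 5. P is now [[1, 6]].
Step i=2: Q has 2 at row 1, column 2; remove that cell from P, ejecting 6. So w(2) = 6. P is now [[1]].
Step i=1: Q has 1 at row 1, column 1; remove that cell from P, ejecting 1. So w(1) = 1. P is now [].

So w = 1 6 5 2 3 4.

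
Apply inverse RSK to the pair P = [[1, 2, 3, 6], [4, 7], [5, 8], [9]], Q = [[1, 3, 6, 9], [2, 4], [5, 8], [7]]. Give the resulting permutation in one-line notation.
5 1 9 8 4 7 2 3 6

Reverse the RSK construction: for i from n down to 1, find the cell of Q containing i, remove the entry at that cell from P, and reverse-bump it up through P; the value ejected from row 1 is w(i).

Step i=9: Q has 9 at row 1, column 4; remove that cell from P, ejecting 6. So w(9) = 6. P is now [[1, 2, 3], [4, 7], [5, 8], [9]].
Step i=8: Q has 8 at row 3, column 2; remove 8 from row 3 of P and reverse-bump: 8 enters row 2 and ejects 7; 7 enters row 1 and ejects 3. So w(8) = 3. P is now [[1, 2, 7], [4, 8], [5], [9]].
Step i=7: Q has 7 at row 4, column 1; remove 9 from row 4 of P and reverse-bump: 9 enters row 3 and ejects 5; 5 enters row 2 and ejects 4; 4 enters row 1 and ejects 2. So w(7) = 2. P is now [[1, 4, 7], [5, 8], [9]].
Step i=6: Q has 6 at row 1, column 3; remove that cell from P, ejecting 7. So w(6) = 7. P is now [[1, 4], [5, 8], [9]].
Step i=5: Q has 5 at row 3, column 1; remove 9 from row 3 of P and reverse-bump: 9 enters row 2 and ejects 8; 8 enters row 1 and ejects 4. So w(5) = 4. P is now [[1, 8], [5, 9]].
Step i=4: Q has 4 at row 2, column 2; remove 9 from row 2 of P and reverse-bump: 9 enters row 1 and ejects 8. So w(4) = 8. P is now [[1, 9], [5]].
Step i=3: Q has 3 at row 1, column 2; remove that cell from P, ejecting 9. So w(3) = 9. P is now [[1], [5]].
Step i=2: Q has 2 at row 2, column 1; remove 5 from row 2 of P and reverse-bump: 5 enters row 1 and ejects 1. So w(2) = 1. P is now [[5]].
Step i=1: Q has 1 at row 1, column 1; remove that cell from P, ejecting 5. So w(1) = 5. P is now [].

So w = 5 1 9 8 4 7 2 3 6.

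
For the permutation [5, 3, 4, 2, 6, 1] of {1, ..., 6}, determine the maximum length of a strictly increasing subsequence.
3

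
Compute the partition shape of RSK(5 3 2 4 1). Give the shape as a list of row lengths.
Row-insert each entry into an empty tableau.

After inserting 5: P = [[5]].
After inserting 3: P = [[3], [5]].
After inserting 2: P = [[2], [3], [5]].
After inserting 4: P = [[2, 4], [3], [5]].
After inserting 1: P = [[1, 4], [2], [3], [5]].

The final insertion tableau P = [[1, 4], [2], [3], [5]] has shape [2, 1, 1, 1].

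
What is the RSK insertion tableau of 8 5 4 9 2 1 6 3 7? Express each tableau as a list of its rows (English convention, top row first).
Insert 8: appended to row 1. P = [[8]].
Insert 5: 5 bumps 8 from row 1; 8 starts row 2. P = [[5], [8]].
Insert 4: 4 bumps 5 from row 1; 5 bumps 8 from row 2; 8 starts row 3. P = [[4], [5], [8]].
Insert 9: appended to row 1. P = [[4, 9], [5], [8]].
Insert 2: 2 bumps 4 from row 1; 4 bumps 5 from row 2; 5 bumps 8 from row 3; 8 starts row 4. P = [[2, 9], [4], [5], [8]].
Insert 1: 1 bumps 2 from row 1; 2 bumps 4 from row 2; 4 bumps 5 from row 3; 5 bumps 8 from row 4; 8 starts row 5. P = [[1, 9], [2], [4], [5], [8]].
Insert 6: 6 bumps 9 from row 1; 9 appends to row 2. P = [[1, 6], [2, 9], [4], [5], [8]].
Insert 3: 3 bumps 6 from row 1; 6 bumps 9 from row 2; 9 appends to row 3. P = [[1, 3], [2, 6], [4, 9], [5], [8]].
Insert 7: appended to row 1. P = [[1, 3, 7], [2, 6], [4, 9], [5], [8]].

So P = [[1, 3, 7], [2, 6], [4, 9], [5], [8]].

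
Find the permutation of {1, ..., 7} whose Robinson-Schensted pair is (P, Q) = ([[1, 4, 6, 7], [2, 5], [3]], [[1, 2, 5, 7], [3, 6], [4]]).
Reverse the RSK construction: for i from n down to 1, find the cell of Q containing i, remove the entry at that cell from P, and reverse-bump it up through P; the value ejected from row 1 is w(i).

Step i=7: Q has 7 at row 1, column 4; remove that cell from P, ejecting 7. So w(7) = 7. P is now [[1, 4, 6], [2, 5], [3]].
Step i=6: Q has 6 at row 2, column 2; remove 5 from row 2 of P and reverse-bump: 5 enters row 1 and ejects 4. So w(6) = 4. P is now [[1, 5, 6], [2], [3]].
Step i=5: Q has 5 at row 1, column 3; remove that cell from P, ejecting 6. So w(5) = 6. P is now [[1, 5], [2], [3]].
Step i=4: Q has 4 at row 3, column 1; remove 3 from row 3 of P and reverse-bump: 3 enters row 2 and ejects 2; 2 enters row 1 and ejects 1. So w(4) = 1. P is now [[2, 5], [3]].
Step i=3: Q has 3 at row 2, column 1; remove 3 from row 2 of P and reverse-bump: 3 enters row 1 and ejects 2. So w(3) = 2. P is now [[3, 5]].
Step i=2: Q has 2 at row 1, column 2; remove that cell from P, ejecting 5. So w(2) = 5. P is now [[3]].
Step i=1: Q has 1 at row 1, column 1; remove that cell from P, ejecting 3. So w(1) = 3. P is now [].

So w = 3 5 2 1 6 4 7.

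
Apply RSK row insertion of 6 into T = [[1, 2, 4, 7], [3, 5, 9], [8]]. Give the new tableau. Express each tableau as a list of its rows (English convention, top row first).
In row 1, 6 replaces 7 (the leftmost entry greater than 6); 7 is bumped to row 2. In row 2, 7 replaces 9 (the leftmost entry greater than 7); 9 is bumped to row 3. 9 is appended to row 3. The new tableau is [[1, 2, 4, 6], [3, 5, 7], [8, 9]].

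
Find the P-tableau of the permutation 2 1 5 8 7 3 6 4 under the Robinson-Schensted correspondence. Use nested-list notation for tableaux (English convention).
P = [[1, 3, 4], [2, 5, 6], [7], [8]]

Insert 2: appended to row 1. P = [[2]].
Insert 1: 1 bumps 2 from row 1; 2 starts row 2. P = [[1], [2]].
Insert 5: appended to row 1. P = [[1, 5], [2]].
Insert 8: appended to row 1. P = [[1, 5, 8], [2]].
Insert 7: 7 bumps 8 from row 1; 8 appends to row 2. P = [[1, 5, 7], [2, 8]].
Insert 3: 3 bumps 5 from row 1; 5 bumps 8 from row 2; 8 starts row 3. P = [[1, 3, 7], [2, 5], [8]].
Insert 6: 6 bumps 7 from row 1; 7 appends to row 2. P = [[1, 3, 6], [2, 5, 7], [8]].
Insert 4: 4 bumps 6 from row 1; 6 bumps 7 from row 2; 7 bumps 8 from row 3; 8 starts row 4. P = [[1, 3, 4], [2, 5, 6], [7], [8]].

So P = [[1, 3, 4], [2, 5, 6], [7], [8]].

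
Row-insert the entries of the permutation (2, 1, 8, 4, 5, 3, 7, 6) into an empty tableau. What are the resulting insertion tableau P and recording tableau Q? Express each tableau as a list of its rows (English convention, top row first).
P = [[1, 3, 5, 6], [2, 4, 7], [8]], Q = [[1, 3, 5, 7], [2, 4, 8], [6]]

Insert each entry of the permutation into P by Schensted row insertion, recording in Q the position of each new cell.

Insert 2: appended to row 1. P = [[2]].
Insert 1: 1 bumps 2 from row 1; 2 starts row 2. P = [[1], [2]].
Insert 8: appended to row 1. P = [[1, 8], [2]].
Insert 4: 4 bumps 8 from row 1; 8 appends to row 2. P = [[1, 4], [2, 8]].
Insert 5: appended to row 1. P = [[1, 4, 5], [2, 8]].
Insert 3: 3 bumps 4 from row 1; 4 bumps 8 from row 2; 8 starts row 3. P = [[1, 3, 5], [2, 4], [8]].
Insert 7: appended to row 1. P = [[1, 3, 5, 7], [2, 4], [8]].
Insert 6: 6 bumps 7 from row 1; 7 appends to row 2. P = [[1, 3, 5, 6], [2, 4, 7], [8]].

So P = [[1, 3, 5, 6], [2, 4, 7], [8]], Q = [[1, 3, 5, 7], [2, 4, 8], [6]].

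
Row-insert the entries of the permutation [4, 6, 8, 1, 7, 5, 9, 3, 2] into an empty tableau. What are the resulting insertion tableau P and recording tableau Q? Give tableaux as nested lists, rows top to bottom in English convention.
P = [[1, 2, 7, 9], [3, 5], [4], [6], [8]], Q = [[1, 2, 3, 7], [4, 5], [6], [8], [9]]

Insert each entry of the permutation into P by Schensted row insertion, recording in Q the position of each new cell.

Insert 4: appended to row 1. P = [[4]].
Insert 6: appended to row 1. P = [[4, 6]].
Insert 8: appended to row 1. P = [[4, 6, 8]].
Insert 1: 1 bumps 4 from row 1; 4 starts row 2. P = [[1, 6, 8], [4]].
Insert 7: 7 bumps 8 from row 1; 8 appends to row 2. P = [[1, 6, 7], [4, 8]].
Insert 5: 5 bumps 6 from row 1; 6 bumps 8 from row 2; 8 starts row 3. P = [[1, 5, 7], [4, 6], [8]].
Insert 9: appended to row 1. P = [[1, 5, 7, 9], [4, 6], [8]].
Insert 3: 3 bumps 5 from row 1; 5 bumps 6 from row 2; 6 bumps 8 from row 3; 8 starts row 4. P = [[1, 3, 7, 9], [4, 5], [6], [8]].
Insert 2: 2 bumps 3 from row 1; 3 bumps 4 from row 2; 4 bumps 6 from row 3; 6 bumps 8 from row 4; 8 starts row 5. P = [[1, 2, 7, 9], [3, 5], [4], [6], [8]].

So P = [[1, 2, 7, 9], [3, 5], [4], [6], [8]], Q = [[1, 2, 3, 7], [4, 5], [6], [8], [9]].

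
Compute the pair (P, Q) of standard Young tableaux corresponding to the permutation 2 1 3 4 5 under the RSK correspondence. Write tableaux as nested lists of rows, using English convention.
P = [[1, 3, 4, 5], [2]], Q = [[1, 3, 4, 5], [2]]

Insert each entry of the permutation into P by Schensted row insertion, recording in Q the position of each new cell.

After inserting 2: P = [[2]].
After inserting 1: P = [[1], [2]].
After inserting 3: P = [[1, 3], [2]].
After inserting 4: P = [[1, 3, 4], [2]].
After inserting 5: P = [[1, 3, 4, 5], [2]].

So P = [[1, 3, 4, 5], [2]], Q = [[1, 3, 4, 5], [2]].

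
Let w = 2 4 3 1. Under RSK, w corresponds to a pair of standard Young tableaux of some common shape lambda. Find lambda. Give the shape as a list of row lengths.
[2, 1, 1]

Row-insert each entry into an empty tableau.

After inserting 2: P = [[2]].
After inserting 4: P = [[2, 4]].
After inserting 3: P = [[2, 3], [4]].
After inserting 1: P = [[1, 3], [2], [4]].

The final insertion tableau P = [[1, 3], [2], [4]] has shape [2, 1, 1].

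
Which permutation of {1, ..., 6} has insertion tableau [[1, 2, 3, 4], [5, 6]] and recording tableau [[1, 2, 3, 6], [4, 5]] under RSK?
Reverse the RSK construction: for i from n down to 1, find the cell of Q containing i, remove the entry at that cell from P, and reverse-bump it up through P; the value ejected from row 1 is w(i).

Step i=6: Q has 6 at row 1, column 4; remove that cell from P, ejecting 4. So w(6) = 4. P is now [[1, 2, 3], [5, 6]].
Step i=5: Q has 5 at row 2, column 2; remove 6 from row 2 of P and reverse-bump: 6 enters row 1 and ejects 3. So w(5) = 3. P is now [[1, 2, 6], [5]].
Step i=4: Q has 4 at row 2, column 1; remove 5 from row 2 of P and reverse-bump: 5 enters row 1 and ejects 2. So w(4) = 2. P is now [[1, 5, 6]].
Step i=3: Q has 3 at row 1, column 3; remove that cell from P, ejecting 6. So w(3) = 6. P is now [[1, 5]].
Step i=2: Q has 2 at row 1, column 2; remove that cell from P, ejecting 5. So w(2) = 5. P is now [[1]].
Step i=1: Q has 1 at row 1, column 1; remove that cell from P, ejecting 1. So w(1) = 1. P is now [].

So w = 1 5 6 2 3 4.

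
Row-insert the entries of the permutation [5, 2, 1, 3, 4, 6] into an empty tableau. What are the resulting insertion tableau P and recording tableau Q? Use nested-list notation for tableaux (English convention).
P = [[1, 3, 4, 6], [2], [5]], Q = [[1, 4, 5, 6], [2], [3]]

Insert each entry of the permutation into P by Schensted row insertion, recording in Q the position of each new cell.

Insert 5: appended to row 1. P = [[5]].
Insert 2: 2 bumps 5 from row 1; 5 starts row 2. P = [[2], [5]].
Insert 1: 1 bumps 2 from row 1; 2 bumps 5 from row 2; 5 starts row 3. P = [[1], [2], [5]].
Insert 3: appended to row 1. P = [[1, 3], [2], [5]].
Insert 4: appended to row 1. P = [[1, 3, 4], [2], [5]].
Insert 6: appended to row 1. P = [[1, 3, 4, 6], [2], [5]].

So P = [[1, 3, 4, 6], [2], [5]], Q = [[1, 4, 5, 6], [2], [3]].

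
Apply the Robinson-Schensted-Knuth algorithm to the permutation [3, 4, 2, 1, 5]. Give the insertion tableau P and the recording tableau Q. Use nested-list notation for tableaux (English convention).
P = [[1, 4, 5], [2], [3]], Q = [[1, 2, 5], [3], [4]]

Insert each entry of the permutation into P by Schensted row insertion, recording in Q the position of each new cell.

Insert 3: appended to row 1. P = [[3]], Q = [[1]].
Insert 4: appended to row 1. P = [[3, 4]], Q = [[1, 2]].
Insert 2: 2 bumps 3 from row 1; 3 starts row 2. P = [[2, 4], [3]], Q = [[1, 2], [3]].
Insert 1: 1 bumps 2 from row 1; 2 bumps 3 from row 2; 3 starts row 3. P = [[1, 4], [2], [3]], Q = [[1, 2], [3], [4]].
Insert 5: appended to row 1. P = [[1, 4, 5], [2], [3]], Q = [[1, 2, 5], [3], [4]].

So P = [[1, 4, 5], [2], [3]], Q = [[1, 2, 5], [3], [4]].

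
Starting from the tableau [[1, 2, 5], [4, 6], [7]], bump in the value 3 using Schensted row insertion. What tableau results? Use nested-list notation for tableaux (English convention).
In row 1, 3 replaces 5 (the leftmost entry greater than 3); 5 is bumped to row 2. In row 2, 5 replaces 6 (the leftmost entry greater than 5); 6 is bumped to row 3. In row 3, 6 replaces 7 (the leftmost entry greater than 6); 7 is bumped to row 4. 7 starts a new row 4. The new tableau is [[1, 2, 3], [4, 5], [6], [7]].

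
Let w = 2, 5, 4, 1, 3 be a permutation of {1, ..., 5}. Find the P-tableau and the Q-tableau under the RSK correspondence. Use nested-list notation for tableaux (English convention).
Insert each entry of the permutation into P by Schensted row insertion, recording in Q the position of each new cell.

After inserting 2: P = [[2]].
After inserting 5: P = [[2, 5]].
After inserting 4: P = [[2, 4], [5]].
After inserting 1: P = [[1, 4], [2], [5]].
After inserting 3: P = [[1, 3], [2, 4], [5]].

So P = [[1, 3], [2, 4], [5]], Q = [[1, 2], [3, 5], [4]].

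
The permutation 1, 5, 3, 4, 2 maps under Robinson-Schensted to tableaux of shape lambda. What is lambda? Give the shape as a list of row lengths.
Row-insert each entry into an empty tableau.

After inserting 1: P = [[1]].
After inserting 5: P = [[1, 5]].
After inserting 3: P = [[1, 3], [5]].
After inserting 4: P = [[1, 3, 4], [5]].
After inserting 2: P = [[1, 2, 4], [3], [5]].

The final insertion tableau P = [[1, 2, 4], [3], [5]] has shape [3, 1, 1].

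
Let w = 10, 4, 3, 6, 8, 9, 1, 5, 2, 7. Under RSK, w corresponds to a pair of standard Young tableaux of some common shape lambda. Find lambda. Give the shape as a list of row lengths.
[4, 3, 2, 1]

Row-insert each entry into an empty tableau.

After inserting 10: P = [[10]].
After inserting 4: P = [[4], [10]].
After inserting 3: P = [[3], [4], [10]].
After inserting 6: P = [[3, 6], [4], [10]].
After inserting 8: P = [[3, 6, 8], [4], [10]].
After inserting 9: P = [[3, 6, 8, 9], [4], [10]].
After inserting 1: P = [[1, 6, 8, 9], [3], [4], [10]].
After inserting 5: P = [[1, 5, 8, 9], [3, 6], [4], [10]].
After inserting 2: P = [[1, 2, 8, 9], [3, 5], [4, 6], [10]].
After inserting 7: P = [[1, 2, 7, 9], [3, 5, 8], [4, 6], [10]].

The final insertion tableau P = [[1, 2, 7, 9], [3, 5, 8], [4, 6], [10]] has shape [4, 3, 2, 1].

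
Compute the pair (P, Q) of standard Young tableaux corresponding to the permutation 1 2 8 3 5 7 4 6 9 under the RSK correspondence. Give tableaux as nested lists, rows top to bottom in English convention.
P = [[1, 2, 3, 4, 6, 9], [5, 7], [8]], Q = [[1, 2, 3, 5, 6, 9], [4, 8], [7]]

Insert each entry of the permutation into P by Schensted row insertion, recording in Q the position of each new cell.

Insert 1: appended to row 1. P = [[1]], Q = [[1]].
Insert 2: appended to row 1. P = [[1, 2]], Q = [[1, 2]].
Insert 8: appended to row 1. P = [[1, 2, 8]], Q = [[1, 2, 3]].
Insert 3: 3 bumps 8 from row 1; 8 starts row 2. P = [[1, 2, 3], [8]], Q = [[1, 2, 3], [4]].
Insert 5: appended to row 1. P = [[1, 2, 3, 5], [8]], Q = [[1, 2, 3, 5], [4]].
Insert 7: appended to row 1. P = [[1, 2, 3, 5, 7], [8]], Q = [[1, 2, 3, 5, 6], [4]].
Insert 4: 4 bumps 5 from row 1; 5 bumps 8 from row 2; 8 starts row 3. P = [[1, 2, 3, 4, 7], [5], [8]], Q = [[1, 2, 3, 5, 6], [4], [7]].
Insert 6: 6 bumps 7 from row 1; 7 appends to row 2. P = [[1, 2, 3, 4, 6], [5, 7], [8]], Q = [[1, 2, 3, 5, 6], [4, 8], [7]].
Insert 9: appended to row 1. P = [[1, 2, 3, 4, 6, 9], [5, 7], [8]], Q = [[1, 2, 3, 5, 6, 9], [4, 8], [7]].

So P = [[1, 2, 3, 4, 6, 9], [5, 7], [8]], Q = [[1, 2, 3, 5, 6, 9], [4, 8], [7]].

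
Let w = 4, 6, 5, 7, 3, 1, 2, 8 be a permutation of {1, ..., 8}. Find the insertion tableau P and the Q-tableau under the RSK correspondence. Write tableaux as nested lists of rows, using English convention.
Insert each entry of the permutation into P by Schensted row insertion, recording in Q the position of each new cell.

After inserting 4: P = [[4]].
After inserting 6: P = [[4, 6]].
After inserting 5: P = [[4, 5], [6]].
After inserting 7: P = [[4, 5, 7], [6]].
After inserting 3: P = [[3, 5, 7], [4], [6]].
After inserting 1: P = [[1, 5, 7], [3], [4], [6]].
After inserting 2: P = [[1, 2, 7], [3, 5], [4], [6]].
After inserting 8: P = [[1, 2, 7, 8], [3, 5], [4], [6]].

So P = [[1, 2, 7, 8], [3, 5], [4], [6]], Q = [[1, 2, 4, 8], [3, 7], [5], [6]].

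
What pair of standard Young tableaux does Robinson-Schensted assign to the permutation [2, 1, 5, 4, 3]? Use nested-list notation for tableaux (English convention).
Insert each entry of the permutation into P by Schensted row insertion, recording in Q the position of each new cell.

Insert 2: appended to row 1. P = [[2]].
Insert 1: 1 bumps 2 from row 1; 2 starts row 2. P = [[1], [2]].
Insert 5: appended to row 1. P = [[1, 5], [2]].
Insert 4: 4 bumps 5 from row 1; 5 appends to row 2. P = [[1, 4], [2, 5]].
Insert 3: 3 bumps 4 from row 1; 4 bumps 5 from row 2; 5 starts row 3. P = [[1, 3], [2, 4], [5]].

So P = [[1, 3], [2, 4], [5]], Q = [[1, 3], [2, 4], [5]].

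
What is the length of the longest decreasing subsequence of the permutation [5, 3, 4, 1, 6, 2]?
3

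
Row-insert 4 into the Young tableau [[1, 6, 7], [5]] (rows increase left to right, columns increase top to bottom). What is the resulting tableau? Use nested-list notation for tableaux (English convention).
[[1, 4, 7], [5, 6]]

In row 1, 4 replaces 6 (the leftmost entry greater than 4); 6 is bumped to row 2. 6 is appended to row 2. The new tableau is [[1, 4, 7], [5, 6]].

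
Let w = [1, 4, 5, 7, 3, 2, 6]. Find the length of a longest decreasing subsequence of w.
3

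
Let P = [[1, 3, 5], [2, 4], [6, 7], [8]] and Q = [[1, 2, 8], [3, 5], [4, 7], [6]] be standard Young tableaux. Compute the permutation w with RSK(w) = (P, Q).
Reverse the RSK construction: for i from n down to 1, find the cell of Q containing i, remove the entry at that cell from P, and reverse-bump it up through P; the value ejected from row 1 is w(i).

Step i=8: Q has 8 at row 1, column 3; remove that cell from P, ejecting 5. So w(8) = 5. P is now [[1, 3], [2, 4], [6, 7], [8]].
Step i=7: Q has 7 at row 3, column 2; remove 7 from row 3 of P and reverse-bump: 7 enters row 2 and ejects 4; 4 enters row 1 and ejects 3. So w(7) = 3. P is now [[1, 4], [2, 7], [6], [8]].
Step i=6: Q has 6 at row 4, column 1; remove 8 from row 4 of P and reverse-bump: 8 enters row 3 and ejects 6; 6 enters row 2 and ejects 2; 2 enters row 1 and ejects 1. So w(6) = 1. P is now [[2, 4], [6, 7], [8]].
Step i=5: Q has 5 at row 2, column 2; remove 7 from row 2 of P and reverse-bump: 7 enters row 1 and ejects 4. So w(5) = 4. P is now [[2, 7], [6], [8]].
Step i=4: Q has 4 at row 3, column 1; remove 8 from row 3 of P and reverse-bump: 8 enters row 2 and ejects 6; 6 enters row 1 and ejects 2. So w(4) = 2. P is now [[6, 7], [8]].
Step i=3: Q has 3 at row 2, column 1; remove 8 from row 2 of P and reverse-bump: 8 enters row 1 and ejects 7. So w(3) = 7. P is now [[6, 8]].
Step i=2: Q has 2 at row 1, column 2; remove that cell from P, ejecting 8. So w(2) = 8. P is now [[6]].
Step i=1: Q has 1 at row 1, column 1; remove that cell from P, ejecting 6. So w(1) = 6. P is now [].

So w = 6 8 7 2 4 1 3 5.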